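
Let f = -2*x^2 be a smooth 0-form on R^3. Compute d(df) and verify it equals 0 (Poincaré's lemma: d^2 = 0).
d(df) = 0

Step 1: df = sum_i (∂f/∂x_i) dx_i = (-4*x) dx + (0) dy + (0) dz.
Step 2: Apply d again. Using the 1-form formula, the coefficient of dx ∧ dy in d(df) is ∂^2 f/∂x ∂y - ∂^2 f/∂y ∂x = (0) - (0) = 0 (equality of mixed partials for smooth f).
Similarly for dx ∧ dz and dy ∧ dz — all coefficients vanish. So d(df) = 0.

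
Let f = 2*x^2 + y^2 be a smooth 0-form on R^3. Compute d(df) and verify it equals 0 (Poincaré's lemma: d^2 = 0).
d(df) = 0

Step 1: df = sum_i (∂f/∂x_i) dx_i = (4*x) dx + (2*y) dy + (0) dz.
Step 2: Apply d again. Using the 1-form formula, the coefficient of dx ∧ dy in d(df) is ∂^2 f/∂x ∂y - ∂^2 f/∂y ∂x = (0) - (0) = 0 (equality of mixed partials for smooth f).
Similarly for dx ∧ dz and dy ∧ dz — all coefficients vanish. So d(df) = 0.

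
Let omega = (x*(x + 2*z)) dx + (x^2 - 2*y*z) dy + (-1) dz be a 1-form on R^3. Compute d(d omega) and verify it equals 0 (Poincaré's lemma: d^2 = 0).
d(d omega) = 0

Step 1: d omega = sum_{i<j} (∂f_j/∂x_i - ∂f_i/∂x_j) dx_i ∧ dx_j:
  coeff of dx ∧ dy: 2*x
  coeff of dx ∧ dz: -2*x
  coeff of dy ∧ dz: 2*y
Step 2: Apply d again to each 2-form coefficient. The only possible 3-form in R^3 is dx ∧ dy ∧ dz, with coefficient
  ∂(coeff of dy∧dz)/∂x - ∂(coeff of dx∧dz)/∂y + ∂(coeff of dx∧dy)/∂z
  = ∂/∂x (2*y) - ∂/∂y (-2*x) + ∂/∂z (2*x).
Each of these terms simplifies to sums of mixed partials that cancel in pairs. The result is 0 (by equality of mixed partials for smooth functions — Schwarz / Clairaut).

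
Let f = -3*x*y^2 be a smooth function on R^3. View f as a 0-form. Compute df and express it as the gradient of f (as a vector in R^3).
df = (-3*y^2) dx + (-6*x*y) dy + (0) dz; grad f = (-3*y^2, -6*x*y, 0)

For a 0-form f, d f = (∂f/∂x) dx + (∂f/∂y) dy + (∂f/∂z) dz. The components of the vector representation are exactly the entries of grad f in Cartesian coordinates:
  ∂f/∂x = -3*y^2
  ∂f/∂y = -6*x*y
  ∂f/∂z = 0.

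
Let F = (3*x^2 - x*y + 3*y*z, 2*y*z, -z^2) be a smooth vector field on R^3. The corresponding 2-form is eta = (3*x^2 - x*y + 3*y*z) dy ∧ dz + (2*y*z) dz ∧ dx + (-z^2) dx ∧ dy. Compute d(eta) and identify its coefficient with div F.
d(eta) = (6*x - y) dx ∧ dy ∧ dz; div F = 6*x - y

For a 2-form in R^3 of the form above, applying d gives a 3-form with coefficient ∂P/∂x + ∂Q/∂y + ∂R/∂z:
  ∂P/∂x = 6*x - y
  ∂Q/∂y = 2*z
  ∂R/∂z = -2*z
Sum = 6*x - y, which is exactly div F.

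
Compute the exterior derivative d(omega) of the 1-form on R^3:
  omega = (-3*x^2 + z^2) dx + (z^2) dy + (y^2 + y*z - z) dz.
d(omega) = (-2*z) dx ∧ dz + (2*y - z) dy ∧ dz

For a 1-form omega = sum_i f_i dx_i, the exterior derivative is
  d(omega) = sum_{i < j} (∂f_j/∂x_i - ∂f_i/∂x_j) dx_i ∧ dx_j.
  coefficient of dx ∧ dz: ∂f_3/∂x - ∂f_1/∂z = ∂(y^2 + y*z - z)/∂x - ∂(-3*x^2 + z^2)/∂z = -2*z
  coefficient of dy ∧ dz: ∂f_3/∂y - ∂f_2/∂z = ∂(y^2 + y*z - z)/∂y - ∂(z^2)/∂z = 2*y - z
Assembling: d(omega) = (-2*z) dx ∧ dz + (2*y - z) dy ∧ dz.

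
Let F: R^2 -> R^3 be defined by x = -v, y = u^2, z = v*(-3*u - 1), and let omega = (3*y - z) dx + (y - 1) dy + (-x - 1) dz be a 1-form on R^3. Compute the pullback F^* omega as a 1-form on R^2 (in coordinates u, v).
F^* omega = (2*u^3 - 2*u - 3*v^2 + 3*v) du + (-3*u^2 - 6*u*v + 3*u - 2*v + 1) dv

Using F^*(f dg) = (f ∘ F) d(g ∘ F), substitute each coordinate x_i by F_i(u, v) in f_i, and replace dx_i by d F_i = (∂F_i/∂u) du + (∂F_i/∂v) dv.
  For the x component: f_1(F) = 3*u^2 + 3*u*v + v; d F_1 = (0) du + (-1) dv
  For the y component: f_2(F) = u^2 - 1; d F_2 = (2*u) du + (0) dv
  For the z component: f_3(F) = v - 1; d F_3 = (-3*v) du + (-3*u - 1) dv
Combining and collecting du, dv coefficients:
  coeff of du: 2*u^3 - 2*u - 3*v^2 + 3*v
  coeff of dv: -3*u^2 - 6*u*v + 3*u - 2*v + 1
F^* omega = (2*u^3 - 2*u - 3*v^2 + 3*v) du + (-3*u^2 - 6*u*v + 3*u - 2*v + 1) dv.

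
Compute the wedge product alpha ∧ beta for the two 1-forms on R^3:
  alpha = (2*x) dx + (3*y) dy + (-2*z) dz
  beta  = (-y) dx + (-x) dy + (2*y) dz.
alpha ∧ beta = (-2*x^2 + 3*y^2) dx ∧ dy + (2*y*(2*x - z)) dx ∧ dz + (-2*x*z + 6*y^2) dy ∧ dz

Distribute the wedge, using dx_i ∧ dx_j = -dx_j ∧ dx_i and dx_i ∧ dx_i = 0. For each pair (i, j) with i < j, the coefficient of dx_i ∧ dx_j in alpha ∧ beta is (alpha_i * beta_j - alpha_j * beta_i). Collecting: alpha ∧ beta = (-2*x^2 + 3*y^2) dx ∧ dy + (2*y*(2*x - z)) dx ∧ dz + (-2*x*z + 6*y^2) dy ∧ dz.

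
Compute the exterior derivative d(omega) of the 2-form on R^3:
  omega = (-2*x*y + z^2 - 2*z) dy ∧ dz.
d(omega) = (-2*y) dx ∧ dy ∧ dz

For a 2-form omega = sum_{i<j} g_{ij} dx_i ∧ dx_j, the exterior derivative is
  d(omega) = sum_{i<j} d(g_{ij}) ∧ dx_i ∧ dx_j = sum_{i<j, k} (∂g_{ij}/∂x_k) dx_k ∧ dx_i ∧ dx_j.
Expand each term, using dx_k ∧ dx_i ∧ dx_j = sgn(permutation) dx_{(a)} ∧ dx_{(b)} ∧ dx_{(c)} with (a < b < c) sorted:
  d(-2*x*y + z^2 - 2*z) includes (∂/∂x)(-2*x*y + z^2 - 2*z) dx = (-2*y) dx, which multiplied by dy ∧ dz gives (-2*y) dx ∧ dy ∧ dz
Collecting like 3-forms: d(omega) = (-2*y) dx ∧ dy ∧ dz.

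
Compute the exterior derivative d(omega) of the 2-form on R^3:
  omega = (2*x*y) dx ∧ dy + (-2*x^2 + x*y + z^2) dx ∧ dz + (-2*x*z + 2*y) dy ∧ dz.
d(omega) = (-x - 2*z) dx ∧ dy ∧ dz

For a 2-form omega = sum_{i<j} g_{ij} dx_i ∧ dx_j, the exterior derivative is
  d(omega) = sum_{i<j} d(g_{ij}) ∧ dx_i ∧ dx_j = sum_{i<j, k} (∂g_{ij}/∂x_k) dx_k ∧ dx_i ∧ dx_j.
Expand each term, using dx_k ∧ dx_i ∧ dx_j = sgn(permutation) dx_{(a)} ∧ dx_{(b)} ∧ dx_{(c)} with (a < b < c) sorted:
  d(-2*x^2 + x*y + z^2) includes (∂/∂y)(-2*x^2 + x*y + z^2) dy = (x) dy, which multiplied by dx ∧ dz gives (-x) dx ∧ dy ∧ dz
  d(-2*x*z + 2*y) includes (∂/∂x)(-2*x*z + 2*y) dx = (-2*z) dx, which multiplied by dy ∧ dz gives (-2*z) dx ∧ dy ∧ dz
Collecting like 3-forms: d(omega) = (-x - 2*z) dx ∧ dy ∧ dz.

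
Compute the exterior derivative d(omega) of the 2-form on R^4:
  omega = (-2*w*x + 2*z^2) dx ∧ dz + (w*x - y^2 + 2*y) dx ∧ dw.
d(omega) = (-2*x) dx ∧ dz ∧ dw + (2*y - 2) dx ∧ dy ∧ dw

For a 2-form omega = sum_{i<j} g_{ij} dx_i ∧ dx_j, the exterior derivative is
  d(omega) = sum_{i<j} d(g_{ij}) ∧ dx_i ∧ dx_j = sum_{i<j, k} (∂g_{ij}/∂x_k) dx_k ∧ dx_i ∧ dx_j.
Expand each term, using dx_k ∧ dx_i ∧ dx_j = sgn(permutation) dx_{(a)} ∧ dx_{(b)} ∧ dx_{(c)} with (a < b < c) sorted:
  d(-2*w*x + 2*z^2) includes (∂/∂w)(-2*w*x + 2*z^2) dw = (-2*x) dw, which multiplied by dx ∧ dz gives (-2*x) dx ∧ dz ∧ dw
  d(w*x - y^2 + 2*y) includes (∂/∂y)(w*x - y^2 + 2*y) dy = (2 - 2*y) dy, which multiplied by dx ∧ dw gives (2*y - 2) dx ∧ dy ∧ dw
Collecting like 3-forms: d(omega) = (-2*x) dx ∧ dz ∧ dw + (2*y - 2) dx ∧ dy ∧ dw.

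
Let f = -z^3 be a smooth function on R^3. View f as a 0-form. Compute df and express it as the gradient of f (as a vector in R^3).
df = (0) dx + (0) dy + (-3*z^2) dz; grad f = (0, 0, -3*z^2)

For a 0-form f, d f = (∂f/∂x) dx + (∂f/∂y) dy + (∂f/∂z) dz. The components of the vector representation are exactly the entries of grad f in Cartesian coordinates:
  ∂f/∂x = 0
  ∂f/∂y = 0
  ∂f/∂z = -3*z^2.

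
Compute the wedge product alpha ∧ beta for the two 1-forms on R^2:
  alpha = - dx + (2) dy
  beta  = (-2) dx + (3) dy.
alpha ∧ beta = (1) dx ∧ dy

Distribute the wedge, using dx_i ∧ dx_j = -dx_j ∧ dx_i and dx_i ∧ dx_i = 0. For each pair (i, j) with i < j, the coefficient of dx_i ∧ dx_j in alpha ∧ beta is (alpha_i * beta_j - alpha_j * beta_i). Collecting: alpha ∧ beta = (1) dx ∧ dy.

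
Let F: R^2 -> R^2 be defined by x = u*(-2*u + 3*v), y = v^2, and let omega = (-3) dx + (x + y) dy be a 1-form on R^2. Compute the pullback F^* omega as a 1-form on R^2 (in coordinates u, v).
F^* omega = (12*u - 9*v) du + (-4*u^2*v + 6*u*v^2 - 9*u + 2*v^3) dv

Using F^*(f dg) = (f ∘ F) d(g ∘ F), substitute each coordinate x_i by F_i(u, v) in f_i, and replace dx_i by d F_i = (∂F_i/∂u) du + (∂F_i/∂v) dv.
  For the x component: f_1(F) = -3; d F_1 = (-4*u + 3*v) du + (3*u) dv
  For the y component: f_2(F) = -2*u^2 + 3*u*v + v^2; d F_2 = (0) du + (2*v) dv
Combining and collecting du, dv coefficients:
  coeff of du: 12*u - 9*v
  coeff of dv: -4*u^2*v + 6*u*v^2 - 9*u + 2*v^3
F^* omega = (12*u - 9*v) du + (-4*u^2*v + 6*u*v^2 - 9*u + 2*v^3) dv.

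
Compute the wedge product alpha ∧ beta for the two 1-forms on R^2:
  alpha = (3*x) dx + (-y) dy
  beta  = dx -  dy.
alpha ∧ beta = (-3*x + y) dx ∧ dy

Distribute the wedge, using dx_i ∧ dx_j = -dx_j ∧ dx_i and dx_i ∧ dx_i = 0. For each pair (i, j) with i < j, the coefficient of dx_i ∧ dx_j in alpha ∧ beta is (alpha_i * beta_j - alpha_j * beta_i). Collecting: alpha ∧ beta = (-3*x + y) dx ∧ dy.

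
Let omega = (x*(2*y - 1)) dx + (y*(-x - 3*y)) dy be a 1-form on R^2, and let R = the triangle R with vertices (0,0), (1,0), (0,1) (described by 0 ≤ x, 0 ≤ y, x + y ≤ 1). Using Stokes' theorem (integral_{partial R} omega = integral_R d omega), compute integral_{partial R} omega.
integral_(partial R) omega = -1/2

Stokes: integral_partial_R omega = integral_R d omega with d omega = (∂Q/∂x - ∂P/∂y) dx ∧ dy.
  ∂Q/∂x = -y
  ∂P/∂y = 2*x
  integrand = ∂Q/∂x - ∂P/∂y = -2*x - y.
Integrating over R: integral_0^1 integral_0^{1-x} (-2*x - y) dy dx = -1/2.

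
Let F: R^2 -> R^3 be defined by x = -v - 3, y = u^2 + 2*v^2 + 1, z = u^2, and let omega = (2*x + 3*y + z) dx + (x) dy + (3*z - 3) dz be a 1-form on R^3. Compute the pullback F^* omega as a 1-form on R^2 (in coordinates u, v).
F^* omega = (2*u*(3*u^2 - v - 6)) du + (-4*u^2 - 10*v^2 - 10*v + 3) dv

Using F^*(f dg) = (f ∘ F) d(g ∘ F), substitute each coordinate x_i by F_i(u, v) in f_i, and replace dx_i by d F_i = (∂F_i/∂u) du + (∂F_i/∂v) dv.
  For the x component: f_1(F) = 4*u^2 + 6*v^2 - 2*v - 3; d F_1 = (0) du + (-1) dv
  For the y component: f_2(F) = -v - 3; d F_2 = (2*u) du + (4*v) dv
  For the z component: f_3(F) = 3*u^2 - 3; d F_3 = (2*u) du + (0) dv
Combining and collecting du, dv coefficients:
  coeff of du: 2*u*(3*u^2 - v - 6)
  coeff of dv: -4*u^2 - 10*v^2 - 10*v + 3
F^* omega = (2*u*(3*u^2 - v - 6)) du + (-4*u^2 - 10*v^2 - 10*v + 3) dv.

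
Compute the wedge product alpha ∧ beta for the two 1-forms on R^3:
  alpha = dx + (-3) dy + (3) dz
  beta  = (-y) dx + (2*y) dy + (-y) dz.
alpha ∧ beta = (-y) dx ∧ dy + (2*y) dx ∧ dz + (-3*y) dy ∧ dz

Distribute the wedge, using dx_i ∧ dx_j = -dx_j ∧ dx_i and dx_i ∧ dx_i = 0. For each pair (i, j) with i < j, the coefficient of dx_i ∧ dx_j in alpha ∧ beta is (alpha_i * beta_j - alpha_j * beta_i). Collecting: alpha ∧ beta = (-y) dx ∧ dy + (2*y) dx ∧ dz + (-3*y) dy ∧ dz.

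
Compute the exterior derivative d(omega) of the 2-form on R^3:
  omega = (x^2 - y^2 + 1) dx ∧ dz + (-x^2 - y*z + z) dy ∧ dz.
d(omega) = (-2*x + 2*y) dx ∧ dy ∧ dz

For a 2-form omega = sum_{i<j} g_{ij} dx_i ∧ dx_j, the exterior derivative is
  d(omega) = sum_{i<j} d(g_{ij}) ∧ dx_i ∧ dx_j = sum_{i<j, k} (∂g_{ij}/∂x_k) dx_k ∧ dx_i ∧ dx_j.
Expand each term, using dx_k ∧ dx_i ∧ dx_j = sgn(permutation) dx_{(a)} ∧ dx_{(b)} ∧ dx_{(c)} with (a < b < c) sorted:
  d(x^2 - y^2 + 1) includes (∂/∂y)(x^2 - y^2 + 1) dy = (-2*y) dy, which multiplied by dx ∧ dz gives (2*y) dx ∧ dy ∧ dz
  d(-x^2 - y*z + z) includes (∂/∂x)(-x^2 - y*z + z) dx = (-2*x) dx, which multiplied by dy ∧ dz gives (-2*x) dx ∧ dy ∧ dz
Collecting like 3-forms: d(omega) = (-2*x + 2*y) dx ∧ dy ∧ dz.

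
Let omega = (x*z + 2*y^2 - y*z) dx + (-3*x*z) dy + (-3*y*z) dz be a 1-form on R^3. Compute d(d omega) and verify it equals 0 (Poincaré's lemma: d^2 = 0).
d(d omega) = 0

Step 1: d omega = sum_{i<j} (∂f_j/∂x_i - ∂f_i/∂x_j) dx_i ∧ dx_j:
  coeff of dx ∧ dy: -4*y - 2*z
  coeff of dx ∧ dz: -x + y
  coeff of dy ∧ dz: 3*x - 3*z
Step 2: Apply d again to each 2-form coefficient. The only possible 3-form in R^3 is dx ∧ dy ∧ dz, with coefficient
  ∂(coeff of dy∧dz)/∂x - ∂(coeff of dx∧dz)/∂y + ∂(coeff of dx∧dy)/∂z
  = ∂/∂x (3*x - 3*z) - ∂/∂y (-x + y) + ∂/∂z (-4*y - 2*z).
Each of these terms simplifies to sums of mixed partials that cancel in pairs. The result is 0 (by equality of mixed partials for smooth functions — Schwarz / Clairaut).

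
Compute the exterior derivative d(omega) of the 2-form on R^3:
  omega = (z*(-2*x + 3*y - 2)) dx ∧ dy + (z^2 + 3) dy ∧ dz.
d(omega) = (-2*x + 3*y - 2) dx ∧ dy ∧ dz

For a 2-form omega = sum_{i<j} g_{ij} dx_i ∧ dx_j, the exterior derivative is
  d(omega) = sum_{i<j} d(g_{ij}) ∧ dx_i ∧ dx_j = sum_{i<j, k} (∂g_{ij}/∂x_k) dx_k ∧ dx_i ∧ dx_j.
Expand each term, using dx_k ∧ dx_i ∧ dx_j = sgn(permutation) dx_{(a)} ∧ dx_{(b)} ∧ dx_{(c)} with (a < b < c) sorted:
  d(z*(-2*x + 3*y - 2)) includes (∂/∂z)(z*(-2*x + 3*y - 2)) dz = (-2*x + 3*y - 2) dz, which multiplied by dx ∧ dy gives (-2*x + 3*y - 2) dx ∧ dy ∧ dz
Collecting like 3-forms: d(omega) = (-2*x + 3*y - 2) dx ∧ dy ∧ dz.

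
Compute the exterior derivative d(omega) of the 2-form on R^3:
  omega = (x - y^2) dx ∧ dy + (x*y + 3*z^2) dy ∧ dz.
d(omega) = (y) dx ∧ dy ∧ dz

For a 2-form omega = sum_{i<j} g_{ij} dx_i ∧ dx_j, the exterior derivative is
  d(omega) = sum_{i<j} d(g_{ij}) ∧ dx_i ∧ dx_j = sum_{i<j, k} (∂g_{ij}/∂x_k) dx_k ∧ dx_i ∧ dx_j.
Expand each term, using dx_k ∧ dx_i ∧ dx_j = sgn(permutation) dx_{(a)} ∧ dx_{(b)} ∧ dx_{(c)} with (a < b < c) sorted:
  d(x*y + 3*z^2) includes (∂/∂x)(x*y + 3*z^2) dx = (y) dx, which multiplied by dy ∧ dz gives (y) dx ∧ dy ∧ dz
Collecting like 3-forms: d(omega) = (y) dx ∧ dy ∧ dz.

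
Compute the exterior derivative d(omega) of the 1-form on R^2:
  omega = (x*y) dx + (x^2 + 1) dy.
d(omega) = (x) dx ∧ dy

For a 1-form omega = sum_i f_i dx_i, the exterior derivative is
  d(omega) = sum_{i < j} (∂f_j/∂x_i - ∂f_i/∂x_j) dx_i ∧ dx_j.
  coefficient of dx ∧ dy: ∂f_2/∂x - ∂f_1/∂y = ∂(x^2 + 1)/∂x - ∂(x*y)/∂y = x
Assembling: d(omega) = (x) dx ∧ dy.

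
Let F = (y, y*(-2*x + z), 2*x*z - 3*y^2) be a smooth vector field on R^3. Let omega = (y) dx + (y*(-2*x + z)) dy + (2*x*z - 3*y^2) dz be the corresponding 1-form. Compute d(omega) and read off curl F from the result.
d(omega) = (-7*y) dy ∧ dz + (-2*z) dz ∧ dx + (-2*y - 1) dx ∧ dy; curl F = (-7*y, -2*z, -2*y - 1)

d omega = sum_{i<j} (∂f_j/∂x_i - ∂f_i/∂x_j) dx_i ∧ dx_j. Under the identification (dy ∧ dz, dz ∧ dx, dx ∧ dy) ↔ (e_x, e_y, e_z), the coefficients are exactly the components of curl F. Compute:
  ∂R/∂y - ∂Q/∂z = (-6*y) - (y) = -7*y
  ∂P/∂z - ∂R/∂x = (0) - (2*z) = -2*z
  ∂Q/∂x - ∂P/∂y = (-2*y) - (1) = -2*y - 1.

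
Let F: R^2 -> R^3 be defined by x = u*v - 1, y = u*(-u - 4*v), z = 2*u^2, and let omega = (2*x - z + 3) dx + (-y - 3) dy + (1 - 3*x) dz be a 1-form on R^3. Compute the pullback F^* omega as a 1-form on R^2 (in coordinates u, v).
F^* omega = (-2*u^3 - 26*u^2*v - 14*u*v^2 + 22*u + 13*v) du + (u*(-6*u^2 - 14*u*v + 13)) dv

Using F^*(f dg) = (f ∘ F) d(g ∘ F), substitute each coordinate x_i by F_i(u, v) in f_i, and replace dx_i by d F_i = (∂F_i/∂u) du + (∂F_i/∂v) dv.
  For the x component: f_1(F) = -2*u^2 + 2*u*v + 1; d F_1 = (v) du + (u) dv
  For the y component: f_2(F) = u^2 + 4*u*v - 3; d F_2 = (-2*u - 4*v) du + (-4*u) dv
  For the z component: f_3(F) = -3*u*v + 4; d F_3 = (4*u) du + (0) dv
Combining and collecting du, dv coefficients:
  coeff of du: -2*u^3 - 26*u^2*v - 14*u*v^2 + 22*u + 13*v
  coeff of dv: u*(-6*u^2 - 14*u*v + 13)
F^* omega = (-2*u^3 - 26*u^2*v - 14*u*v^2 + 22*u + 13*v) du + (u*(-6*u^2 - 14*u*v + 13)) dv.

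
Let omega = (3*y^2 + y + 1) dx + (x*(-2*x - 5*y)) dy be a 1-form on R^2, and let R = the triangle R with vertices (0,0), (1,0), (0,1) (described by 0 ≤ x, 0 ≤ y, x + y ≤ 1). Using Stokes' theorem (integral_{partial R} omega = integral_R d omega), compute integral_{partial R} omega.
integral_(partial R) omega = -3

Stokes: integral_partial_R omega = integral_R d omega with d omega = (∂Q/∂x - ∂P/∂y) dx ∧ dy.
  ∂Q/∂x = -4*x - 5*y
  ∂P/∂y = 6*y + 1
  integrand = ∂Q/∂x - ∂P/∂y = -4*x - 11*y - 1.
Integrating over R: integral_0^1 integral_0^{1-x} (-4*x - 11*y - 1) dy dx = -3.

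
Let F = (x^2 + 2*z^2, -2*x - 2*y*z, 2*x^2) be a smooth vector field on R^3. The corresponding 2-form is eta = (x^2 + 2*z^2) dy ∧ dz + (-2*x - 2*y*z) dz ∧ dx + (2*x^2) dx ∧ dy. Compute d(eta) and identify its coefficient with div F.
d(eta) = (2*x - 2*z) dx ∧ dy ∧ dz; div F = 2*x - 2*z

For a 2-form in R^3 of the form above, applying d gives a 3-form with coefficient ∂P/∂x + ∂Q/∂y + ∂R/∂z:
  ∂P/∂x = 2*x
  ∂Q/∂y = -2*z
  ∂R/∂z = 0
Sum = 2*x - 2*z, which is exactly div F.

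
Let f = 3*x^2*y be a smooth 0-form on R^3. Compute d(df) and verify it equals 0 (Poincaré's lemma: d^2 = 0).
d(df) = 0

Step 1: df = sum_i (∂f/∂x_i) dx_i = (6*x*y) dx + (3*x^2) dy + (0) dz.
Step 2: Apply d again. Using the 1-form formula, the coefficient of dx ∧ dy in d(df) is ∂^2 f/∂x ∂y - ∂^2 f/∂y ∂x = (6*x) - (6*x) = 0 (equality of mixed partials for smooth f).
Similarly for dx ∧ dz and dy ∧ dz — all coefficients vanish. So d(df) = 0.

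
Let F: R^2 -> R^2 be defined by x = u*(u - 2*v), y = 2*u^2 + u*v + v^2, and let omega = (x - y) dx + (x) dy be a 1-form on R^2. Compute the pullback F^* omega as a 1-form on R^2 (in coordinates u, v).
F^* omega = (2*u^3 - 11*u^2*v + 2*u*v^2 + 2*v^3) du + (u*(3*u^2 + 6*u*v - 2*v^2)) dv

Using F^*(f dg) = (f ∘ F) d(g ∘ F), substitute each coordinate x_i by F_i(u, v) in f_i, and replace dx_i by d F_i = (∂F_i/∂u) du + (∂F_i/∂v) dv.
  For the x component: f_1(F) = -u^2 - 3*u*v - v^2; d F_1 = (2*u - 2*v) du + (-2*u) dv
  For the y component: f_2(F) = u*(u - 2*v); d F_2 = (4*u + v) du + (u + 2*v) dv
Combining and collecting du, dv coefficients:
  coeff of du: 2*u^3 - 11*u^2*v + 2*u*v^2 + 2*v^3
  coeff of dv: u*(3*u^2 + 6*u*v - 2*v^2)
F^* omega = (2*u^3 - 11*u^2*v + 2*u*v^2 + 2*v^3) du + (u*(3*u^2 + 6*u*v - 2*v^2)) dv.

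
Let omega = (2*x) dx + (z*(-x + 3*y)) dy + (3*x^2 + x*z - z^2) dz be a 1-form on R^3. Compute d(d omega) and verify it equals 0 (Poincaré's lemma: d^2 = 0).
d(d omega) = 0

Step 1: d omega = sum_{i<j} (∂f_j/∂x_i - ∂f_i/∂x_j) dx_i ∧ dx_j:
  coeff of dx ∧ dy: -z
  coeff of dx ∧ dz: 6*x + z
  coeff of dy ∧ dz: x - 3*y
Step 2: Apply d again to each 2-form coefficient. The only possible 3-form in R^3 is dx ∧ dy ∧ dz, with coefficient
  ∂(coeff of dy∧dz)/∂x - ∂(coeff of dx∧dz)/∂y + ∂(coeff of dx∧dy)/∂z
  = ∂/∂x (x - 3*y) - ∂/∂y (6*x + z) + ∂/∂z (-z).
Each of these terms simplifies to sums of mixed partials that cancel in pairs. The result is 0 (by equality of mixed partials for smooth functions — Schwarz / Clairaut).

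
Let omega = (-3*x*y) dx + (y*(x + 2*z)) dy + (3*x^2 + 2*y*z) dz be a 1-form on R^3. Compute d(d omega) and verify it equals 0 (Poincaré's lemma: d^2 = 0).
d(d omega) = 0

Step 1: d omega = sum_{i<j} (∂f_j/∂x_i - ∂f_i/∂x_j) dx_i ∧ dx_j:
  coeff of dx ∧ dy: 3*x + y
  coeff of dx ∧ dz: 6*x
  coeff of dy ∧ dz: -2*y + 2*z
Step 2: Apply d again to each 2-form coefficient. The only possible 3-form in R^3 is dx ∧ dy ∧ dz, with coefficient
  ∂(coeff of dy∧dz)/∂x - ∂(coeff of dx∧dz)/∂y + ∂(coeff of dx∧dy)/∂z
  = ∂/∂x (-2*y + 2*z) - ∂/∂y (6*x) + ∂/∂z (3*x + y).
Each of these terms simplifies to sums of mixed partials that cancel in pairs. The result is 0 (by equality of mixed partials for smooth functions — Schwarz / Clairaut).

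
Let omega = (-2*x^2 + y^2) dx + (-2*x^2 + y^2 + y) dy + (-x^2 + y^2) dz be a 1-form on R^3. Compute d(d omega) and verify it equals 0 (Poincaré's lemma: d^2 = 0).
d(d omega) = 0

Step 1: d omega = sum_{i<j} (∂f_j/∂x_i - ∂f_i/∂x_j) dx_i ∧ dx_j:
  coeff of dx ∧ dy: -4*x - 2*y
  coeff of dx ∧ dz: -2*x
  coeff of dy ∧ dz: 2*y
Step 2: Apply d again to each 2-form coefficient. The only possible 3-form in R^3 is dx ∧ dy ∧ dz, with coefficient
  ∂(coeff of dy∧dz)/∂x - ∂(coeff of dx∧dz)/∂y + ∂(coeff of dx∧dy)/∂z
  = ∂/∂x (2*y) - ∂/∂y (-2*x) + ∂/∂z (-4*x - 2*y).
Each of these terms simplifies to sums of mixed partials that cancel in pairs. The result is 0 (by equality of mixed partials for smooth functions — Schwarz / Clairaut).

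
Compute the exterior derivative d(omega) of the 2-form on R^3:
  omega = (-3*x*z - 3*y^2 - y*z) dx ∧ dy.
d(omega) = (-3*x - y) dx ∧ dy ∧ dz

For a 2-form omega = sum_{i<j} g_{ij} dx_i ∧ dx_j, the exterior derivative is
  d(omega) = sum_{i<j} d(g_{ij}) ∧ dx_i ∧ dx_j = sum_{i<j, k} (∂g_{ij}/∂x_k) dx_k ∧ dx_i ∧ dx_j.
Expand each term, using dx_k ∧ dx_i ∧ dx_j = sgn(permutation) dx_{(a)} ∧ dx_{(b)} ∧ dx_{(c)} with (a < b < c) sorted:
  d(-3*x*z - 3*y^2 - y*z) includes (∂/∂z)(-3*x*z - 3*y^2 - y*z) dz = (-3*x - y) dz, which multiplied by dx ∧ dy gives (-3*x - y) dx ∧ dy ∧ dz
Collecting like 3-forms: d(omega) = (-3*x - y) dx ∧ dy ∧ dz.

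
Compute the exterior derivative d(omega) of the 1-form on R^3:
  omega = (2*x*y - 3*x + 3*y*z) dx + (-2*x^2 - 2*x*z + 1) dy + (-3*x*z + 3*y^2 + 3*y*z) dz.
d(omega) = (-6*x - 5*z) dx ∧ dy + (-3*y - 3*z) dx ∧ dz + (2*x + 6*y + 3*z) dy ∧ dz

For a 1-form omega = sum_i f_i dx_i, the exterior derivative is
  d(omega) = sum_{i < j} (∂f_j/∂x_i - ∂f_i/∂x_j) dx_i ∧ dx_j.
  coefficient of dx ∧ dy: ∂f_2/∂x - ∂f_1/∂y = ∂(-2*x^2 - 2*x*z + 1)/∂x - ∂(2*x*y - 3*x + 3*y*z)/∂y = -6*x - 5*z
  coefficient of dx ∧ dz: ∂f_3/∂x - ∂f_1/∂z = ∂(-3*x*z + 3*y^2 + 3*y*z)/∂x - ∂(2*x*y - 3*x + 3*y*z)/∂z = -3*y - 3*z
  coefficient of dy ∧ dz: ∂f_3/∂y - ∂f_2/∂z = ∂(-3*x*z + 3*y^2 + 3*y*z)/∂y - ∂(-2*x^2 - 2*x*z + 1)/∂z = 2*x + 6*y + 3*z
Assembling: d(omega) = (-6*x - 5*z) dx ∧ dy + (-3*y - 3*z) dx ∧ dz + (2*x + 6*y + 3*z) dy ∧ dz.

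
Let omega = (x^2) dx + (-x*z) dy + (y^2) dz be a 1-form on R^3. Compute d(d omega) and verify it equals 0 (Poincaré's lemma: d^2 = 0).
d(d omega) = 0

Step 1: d omega = sum_{i<j} (∂f_j/∂x_i - ∂f_i/∂x_j) dx_i ∧ dx_j:
  coeff of dx ∧ dy: -z
  coeff of dx ∧ dz: 0
  coeff of dy ∧ dz: x + 2*y
Step 2: Apply d again to each 2-form coefficient. The only possible 3-form in R^3 is dx ∧ dy ∧ dz, with coefficient
  ∂(coeff of dy∧dz)/∂x - ∂(coeff of dx∧dz)/∂y + ∂(coeff of dx∧dy)/∂z
  = ∂/∂x (x + 2*y) - ∂/∂y (0) + ∂/∂z (-z).
Each of these terms simplifies to sums of mixed partials that cancel in pairs. The result is 0 (by equality of mixed partials for smooth functions — Schwarz / Clairaut).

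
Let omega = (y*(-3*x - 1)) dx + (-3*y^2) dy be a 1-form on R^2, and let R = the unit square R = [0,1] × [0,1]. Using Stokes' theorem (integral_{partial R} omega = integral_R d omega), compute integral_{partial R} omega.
integral_(partial R) omega = 5/2

Stokes: integral_partial_R omega = integral_R d omega with d omega = (∂Q/∂x - ∂P/∂y) dx ∧ dy.
  ∂Q/∂x = 0
  ∂P/∂y = -3*x - 1
  integrand = ∂Q/∂x - ∂P/∂y = 3*x + 1.
Integrating over R: integral_0^1 integral_0^1 (3*x + 1) dx dy = 5/2.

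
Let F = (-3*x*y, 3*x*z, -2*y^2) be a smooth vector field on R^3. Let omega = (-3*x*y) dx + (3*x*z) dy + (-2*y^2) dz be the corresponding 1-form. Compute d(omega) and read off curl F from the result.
d(omega) = (-3*x - 4*y) dy ∧ dz + (0) dz ∧ dx + (3*x + 3*z) dx ∧ dy; curl F = (-3*x - 4*y, 0, 3*x + 3*z)

d omega = sum_{i<j} (∂f_j/∂x_i - ∂f_i/∂x_j) dx_i ∧ dx_j. Under the identification (dy ∧ dz, dz ∧ dx, dx ∧ dy) ↔ (e_x, e_y, e_z), the coefficients are exactly the components of curl F. Compute:
  ∂R/∂y - ∂Q/∂z = (-4*y) - (3*x) = -3*x - 4*y
  ∂P/∂z - ∂R/∂x = (0) - (0) = 0
  ∂Q/∂x - ∂P/∂y = (3*z) - (-3*x) = 3*x + 3*z.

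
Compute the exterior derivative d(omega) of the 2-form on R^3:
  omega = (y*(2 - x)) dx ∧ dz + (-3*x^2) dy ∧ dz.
d(omega) = (-5*x - 2) dx ∧ dy ∧ dz

For a 2-form omega = sum_{i<j} g_{ij} dx_i ∧ dx_j, the exterior derivative is
  d(omega) = sum_{i<j} d(g_{ij}) ∧ dx_i ∧ dx_j = sum_{i<j, k} (∂g_{ij}/∂x_k) dx_k ∧ dx_i ∧ dx_j.
Expand each term, using dx_k ∧ dx_i ∧ dx_j = sgn(permutation) dx_{(a)} ∧ dx_{(b)} ∧ dx_{(c)} with (a < b < c) sorted:
  d(y*(2 - x)) includes (∂/∂y)(y*(2 - x)) dy = (2 - x) dy, which multiplied by dx ∧ dz gives (x - 2) dx ∧ dy ∧ dz
  d(-3*x^2) includes (∂/∂x)(-3*x^2) dx = (-6*x) dx, which multiplied by dy ∧ dz gives (-6*x) dx ∧ dy ∧ dz
Collecting like 3-forms: d(omega) = (-5*x - 2) dx ∧ dy ∧ dz.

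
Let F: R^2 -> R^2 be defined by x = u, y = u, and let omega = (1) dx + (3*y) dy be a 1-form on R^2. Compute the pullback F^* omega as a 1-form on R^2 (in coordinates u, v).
F^* omega = (3*u + 1) du

Using F^*(f dg) = (f ∘ F) d(g ∘ F), substitute each coordinate x_i by F_i(u, v) in f_i, and replace dx_i by d F_i = (∂F_i/∂u) du + (∂F_i/∂v) dv.
  For the x component: f_1(F) = 1; d F_1 = (1) du + (0) dv
  For the y component: f_2(F) = 3*u; d F_2 = (1) du + (0) dv
Combining and collecting du, dv coefficients:
  coeff of du: 3*u + 1
  coeff of dv: 0
F^* omega = (3*u + 1) du.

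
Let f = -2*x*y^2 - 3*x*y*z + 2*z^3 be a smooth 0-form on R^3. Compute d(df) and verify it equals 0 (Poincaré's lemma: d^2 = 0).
d(df) = 0

Step 1: df = sum_i (∂f/∂x_i) dx_i = (y*(-2*y - 3*z)) dx + (x*(-4*y - 3*z)) dy + (-3*x*y + 6*z^2) dz.
Step 2: Apply d again. Using the 1-form formula, the coefficient of dx ∧ dy in d(df) is ∂^2 f/∂x ∂y - ∂^2 f/∂y ∂x = (-4*y - 3*z) - (-4*y - 3*z) = 0 (equality of mixed partials for smooth f).
Similarly for dx ∧ dz and dy ∧ dz — all coefficients vanish. So d(df) = 0.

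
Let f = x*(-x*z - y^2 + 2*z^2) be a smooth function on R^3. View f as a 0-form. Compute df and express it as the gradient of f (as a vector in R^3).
df = (-2*x*z - y^2 + 2*z^2) dx + (-2*x*y) dy + (x*(-x + 4*z)) dz; grad f = (-2*x*z - y^2 + 2*z^2, -2*x*y, x*(-x + 4*z))

For a 0-form f, d f = (∂f/∂x) dx + (∂f/∂y) dy + (∂f/∂z) dz. The components of the vector representation are exactly the entries of grad f in Cartesian coordinates:
  ∂f/∂x = -2*x*z - y^2 + 2*z^2
  ∂f/∂y = -2*x*y
  ∂f/∂z = x*(-x + 4*z).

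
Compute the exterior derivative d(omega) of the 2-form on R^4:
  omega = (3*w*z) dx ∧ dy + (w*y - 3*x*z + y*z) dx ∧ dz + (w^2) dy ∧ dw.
d(omega) = (2*w - z) dx ∧ dy ∧ dz + (3*z) dx ∧ dy ∧ dw + (y) dx ∧ dz ∧ dw

For a 2-form omega = sum_{i<j} g_{ij} dx_i ∧ dx_j, the exterior derivative is
  d(omega) = sum_{i<j} d(g_{ij}) ∧ dx_i ∧ dx_j = sum_{i<j, k} (∂g_{ij}/∂x_k) dx_k ∧ dx_i ∧ dx_j.
Expand each term, using dx_k ∧ dx_i ∧ dx_j = sgn(permutation) dx_{(a)} ∧ dx_{(b)} ∧ dx_{(c)} with (a < b < c) sorted:
  d(3*w*z) includes (∂/∂z)(3*w*z) dz = (3*w) dz, which multiplied by dx ∧ dy gives (3*w) dx ∧ dy ∧ dz
  d(3*w*z) includes (∂/∂w)(3*w*z) dw = (3*z) dw, which multiplied by dx ∧ dy gives (3*z) dx ∧ dy ∧ dw
  d(w*y - 3*x*z + y*z) includes (∂/∂y)(w*y - 3*x*z + y*z) dy = (w + z) dy, which multiplied by dx ∧ dz gives (-w - z) dx ∧ dy ∧ dz
  d(w*y - 3*x*z + y*z) includes (∂/∂w)(w*y - 3*x*z + y*z) dw = (y) dw, which multiplied by dx ∧ dz gives (y) dx ∧ dz ∧ dw
Collecting like 3-forms: d(omega) = (2*w - z) dx ∧ dy ∧ dz + (3*z) dx ∧ dy ∧ dw + (y) dx ∧ dz ∧ dw.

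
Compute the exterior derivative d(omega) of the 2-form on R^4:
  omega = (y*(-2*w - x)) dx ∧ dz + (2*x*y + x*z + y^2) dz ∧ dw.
d(omega) = (2*w + x) dx ∧ dy ∧ dz + (z) dx ∧ dz ∧ dw + (2*x + 2*y) dy ∧ dz ∧ dw

For a 2-form omega = sum_{i<j} g_{ij} dx_i ∧ dx_j, the exterior derivative is
  d(omega) = sum_{i<j} d(g_{ij}) ∧ dx_i ∧ dx_j = sum_{i<j, k} (∂g_{ij}/∂x_k) dx_k ∧ dx_i ∧ dx_j.
Expand each term, using dx_k ∧ dx_i ∧ dx_j = sgn(permutation) dx_{(a)} ∧ dx_{(b)} ∧ dx_{(c)} with (a < b < c) sorted:
  d(y*(-2*w - x)) includes (∂/∂y)(y*(-2*w - x)) dy = (-2*w - x) dy, which multiplied by dx ∧ dz gives (2*w + x) dx ∧ dy ∧ dz
  d(y*(-2*w - x)) includes (∂/∂w)(y*(-2*w - x)) dw = (-2*y) dw, which multiplied by dx ∧ dz gives (-2*y) dx ∧ dz ∧ dw
  d(2*x*y + x*z + y^2) includes (∂/∂x)(2*x*y + x*z + y^2) dx = (2*y + z) dx, which multiplied by dz ∧ dw gives (2*y + z) dx ∧ dz ∧ dw
  d(2*x*y + x*z + y^2) includes (∂/∂y)(2*x*y + x*z + y^2) dy = (2*x + 2*y) dy, which multiplied by dz ∧ dw gives (2*x + 2*y) dy ∧ dz ∧ dw
Collecting like 3-forms: d(omega) = (2*w + x) dx ∧ dy ∧ dz + (z) dx ∧ dz ∧ dw + (2*x + 2*y) dy ∧ dz ∧ dw.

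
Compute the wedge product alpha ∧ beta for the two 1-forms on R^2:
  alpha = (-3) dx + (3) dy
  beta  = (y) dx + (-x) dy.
alpha ∧ beta = (3*x - 3*y) dx ∧ dy

Distribute the wedge, using dx_i ∧ dx_j = -dx_j ∧ dx_i and dx_i ∧ dx_i = 0. For each pair (i, j) with i < j, the coefficient of dx_i ∧ dx_j in alpha ∧ beta is (alpha_i * beta_j - alpha_j * beta_i). Collecting: alpha ∧ beta = (3*x - 3*y) dx ∧ dy.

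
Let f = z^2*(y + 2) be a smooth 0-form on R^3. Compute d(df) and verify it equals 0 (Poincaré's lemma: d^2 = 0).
d(df) = 0

Step 1: df = sum_i (∂f/∂x_i) dx_i = (0) dx + (z^2) dy + (2*z*(y + 2)) dz.
Step 2: Apply d again. Using the 1-form formula, the coefficient of dx ∧ dy in d(df) is ∂^2 f/∂x ∂y - ∂^2 f/∂y ∂x = (0) - (0) = 0 (equality of mixed partials for smooth f).
Similarly for dx ∧ dz and dy ∧ dz — all coefficients vanish. So d(df) = 0.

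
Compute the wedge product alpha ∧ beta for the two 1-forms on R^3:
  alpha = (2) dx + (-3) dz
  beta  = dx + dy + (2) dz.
alpha ∧ beta = (2) dx ∧ dy + (7) dx ∧ dz + (3) dy ∧ dz

Distribute the wedge, using dx_i ∧ dx_j = -dx_j ∧ dx_i and dx_i ∧ dx_i = 0. For each pair (i, j) with i < j, the coefficient of dx_i ∧ dx_j in alpha ∧ beta is (alpha_i * beta_j - alpha_j * beta_i). Collecting: alpha ∧ beta = (2) dx ∧ dy + (7) dx ∧ dz + (3) dy ∧ dz.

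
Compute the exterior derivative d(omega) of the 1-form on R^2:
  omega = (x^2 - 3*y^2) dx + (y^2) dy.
d(omega) = (6*y) dx ∧ dy

For a 1-form omega = sum_i f_i dx_i, the exterior derivative is
  d(omega) = sum_{i < j} (∂f_j/∂x_i - ∂f_i/∂x_j) dx_i ∧ dx_j.
  coefficient of dx ∧ dy: ∂f_2/∂x - ∂f_1/∂y = ∂(y^2)/∂x - ∂(x^2 - 3*y^2)/∂y = 6*y
Assembling: d(omega) = (6*y) dx ∧ dy.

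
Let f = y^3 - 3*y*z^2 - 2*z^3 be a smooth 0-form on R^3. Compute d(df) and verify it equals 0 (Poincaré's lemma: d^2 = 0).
d(df) = 0

Step 1: df = sum_i (∂f/∂x_i) dx_i = (0) dx + (3*y^2 - 3*z^2) dy + (6*z*(-y - z)) dz.
Step 2: Apply d again. Using the 1-form formula, the coefficient of dx ∧ dy in d(df) is ∂^2 f/∂x ∂y - ∂^2 f/∂y ∂x = (0) - (0) = 0 (equality of mixed partials for smooth f).
Similarly for dx ∧ dz and dy ∧ dz — all coefficients vanish. So d(df) = 0.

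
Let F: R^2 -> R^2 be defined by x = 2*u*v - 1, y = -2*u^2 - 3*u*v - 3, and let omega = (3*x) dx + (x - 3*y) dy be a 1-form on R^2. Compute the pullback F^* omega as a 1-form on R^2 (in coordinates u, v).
F^* omega = (-24*u^3 - 62*u^2*v - 21*u*v^2 - 32*u - 30*v) du + (3*u*(-6*u^2 - 7*u*v - 10)) dv

Using F^*(f dg) = (f ∘ F) d(g ∘ F), substitute each coordinate x_i by F_i(u, v) in f_i, and replace dx_i by d F_i = (∂F_i/∂u) du + (∂F_i/∂v) dv.
  For the x component: f_1(F) = 6*u*v - 3; d F_1 = (2*v) du + (2*u) dv
  For the y component: f_2(F) = 6*u^2 + 11*u*v + 8; d F_2 = (-4*u - 3*v) du + (-3*u) dv
Combining and collecting du, dv coefficients:
  coeff of du: -24*u^3 - 62*u^2*v - 21*u*v^2 - 32*u - 30*v
  coeff of dv: 3*u*(-6*u^2 - 7*u*v - 10)
F^* omega = (-24*u^3 - 62*u^2*v - 21*u*v^2 - 32*u - 30*v) du + (3*u*(-6*u^2 - 7*u*v - 10)) dv.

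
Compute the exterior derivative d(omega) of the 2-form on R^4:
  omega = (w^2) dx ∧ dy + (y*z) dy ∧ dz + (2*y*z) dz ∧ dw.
d(omega) = (2*w) dx ∧ dy ∧ dw + (2*z) dy ∧ dz ∧ dw

For a 2-form omega = sum_{i<j} g_{ij} dx_i ∧ dx_j, the exterior derivative is
  d(omega) = sum_{i<j} d(g_{ij}) ∧ dx_i ∧ dx_j = sum_{i<j, k} (∂g_{ij}/∂x_k) dx_k ∧ dx_i ∧ dx_j.
Expand each term, using dx_k ∧ dx_i ∧ dx_j = sgn(permutation) dx_{(a)} ∧ dx_{(b)} ∧ dx_{(c)} with (a < b < c) sorted:
  d(w^2) includes (∂/∂w)(w^2) dw = (2*w) dw, which multiplied by dx ∧ dy gives (2*w) dx ∧ dy ∧ dw
  d(2*y*z) includes (∂/∂y)(2*y*z) dy = (2*z) dy, which multiplied by dz ∧ dw gives (2*z) dy ∧ dz ∧ dw
Collecting like 3-forms: d(omega) = (2*w) dx ∧ dy ∧ dw + (2*z) dy ∧ dz ∧ dw.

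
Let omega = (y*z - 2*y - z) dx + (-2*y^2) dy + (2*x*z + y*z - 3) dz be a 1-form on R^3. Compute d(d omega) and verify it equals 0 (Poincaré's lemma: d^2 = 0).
d(d omega) = 0

Step 1: d omega = sum_{i<j} (∂f_j/∂x_i - ∂f_i/∂x_j) dx_i ∧ dx_j:
  coeff of dx ∧ dy: 2 - z
  coeff of dx ∧ dz: -y + 2*z + 1
  coeff of dy ∧ dz: z
Step 2: Apply d again to each 2-form coefficient. The only possible 3-form in R^3 is dx ∧ dy ∧ dz, with coefficient
  ∂(coeff of dy∧dz)/∂x - ∂(coeff of dx∧dz)/∂y + ∂(coeff of dx∧dy)/∂z
  = ∂/∂x (z) - ∂/∂y (-y + 2*z + 1) + ∂/∂z (2 - z).
Each of these terms simplifies to sums of mixed partials that cancel in pairs. The result is 0 (by equality of mixed partials for smooth functions — Schwarz / Clairaut).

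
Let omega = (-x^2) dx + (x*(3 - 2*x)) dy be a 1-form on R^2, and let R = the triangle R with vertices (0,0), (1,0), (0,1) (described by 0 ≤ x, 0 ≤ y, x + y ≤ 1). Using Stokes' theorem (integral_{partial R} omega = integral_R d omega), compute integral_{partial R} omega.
integral_(partial R) omega = 5/6

Stokes: integral_partial_R omega = integral_R d omega with d omega = (∂Q/∂x - ∂P/∂y) dx ∧ dy.
  ∂Q/∂x = 3 - 4*x
  ∂P/∂y = 0
  integrand = ∂Q/∂x - ∂P/∂y = 3 - 4*x.
Integrating over R: integral_0^1 integral_0^{1-x} (3 - 4*x) dy dx = 5/6.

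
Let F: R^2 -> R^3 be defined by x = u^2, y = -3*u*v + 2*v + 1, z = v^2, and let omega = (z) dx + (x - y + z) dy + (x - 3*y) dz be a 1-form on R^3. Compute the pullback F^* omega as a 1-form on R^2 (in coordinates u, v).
F^* omega = (v*(-3*u^2 - 7*u*v - 3*v^2 + 6*v + 3)) du + (-3*u^3 - 7*u^2*v + 2*u^2 + 15*u*v^2 + 12*u*v + 3*u - 10*v^2 - 10*v - 2) dv

Using F^*(f dg) = (f ∘ F) d(g ∘ F), substitute each coordinate x_i by F_i(u, v) in f_i, and replace dx_i by d F_i = (∂F_i/∂u) du + (∂F_i/∂v) dv.
  For the x component: f_1(F) = v^2; d F_1 = (2*u) du + (0) dv
  For the y component: f_2(F) = u^2 + 3*u*v + v^2 - 2*v - 1; d F_2 = (-3*v) du + (2 - 3*u) dv
  For the z component: f_3(F) = u^2 + 9*u*v - 6*v - 3; d F_3 = (0) du + (2*v) dv
Combining and collecting du, dv coefficients:
  coeff of du: v*(-3*u^2 - 7*u*v - 3*v^2 + 6*v + 3)
  coeff of dv: -3*u^3 - 7*u^2*v + 2*u^2 + 15*u*v^2 + 12*u*v + 3*u - 10*v^2 - 10*v - 2
F^* omega = (v*(-3*u^2 - 7*u*v - 3*v^2 + 6*v + 3)) du + (-3*u^3 - 7*u^2*v + 2*u^2 + 15*u*v^2 + 12*u*v + 3*u - 10*v^2 - 10*v - 2) dv.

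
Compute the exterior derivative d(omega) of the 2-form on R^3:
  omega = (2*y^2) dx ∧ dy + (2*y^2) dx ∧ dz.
d(omega) = (-4*y) dx ∧ dy ∧ dz

For a 2-form omega = sum_{i<j} g_{ij} dx_i ∧ dx_j, the exterior derivative is
  d(omega) = sum_{i<j} d(g_{ij}) ∧ dx_i ∧ dx_j = sum_{i<j, k} (∂g_{ij}/∂x_k) dx_k ∧ dx_i ∧ dx_j.
Expand each term, using dx_k ∧ dx_i ∧ dx_j = sgn(permutation) dx_{(a)} ∧ dx_{(b)} ∧ dx_{(c)} with (a < b < c) sorted:
  d(2*y^2) includes (∂/∂y)(2*y^2) dy = (4*y) dy, which multiplied by dx ∧ dz gives (-4*y) dx ∧ dy ∧ dz
Collecting like 3-forms: d(omega) = (-4*y) dx ∧ dy ∧ dz.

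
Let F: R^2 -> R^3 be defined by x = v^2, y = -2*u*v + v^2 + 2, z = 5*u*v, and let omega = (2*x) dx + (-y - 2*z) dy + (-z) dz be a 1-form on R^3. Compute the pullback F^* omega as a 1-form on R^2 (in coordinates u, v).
F^* omega = (v*(-9*u*v + 2*v^2 + 4)) du + (-9*u^2*v - 14*u*v^2 + 4*u + 2*v^3 - 4*v) dv

Using F^*(f dg) = (f ∘ F) d(g ∘ F), substitute each coordinate x_i by F_i(u, v) in f_i, and replace dx_i by d F_i = (∂F_i/∂u) du + (∂F_i/∂v) dv.
  For the x component: f_1(F) = 2*v^2; d F_1 = (0) du + (2*v) dv
  For the y component: f_2(F) = -8*u*v - v^2 - 2; d F_2 = (-2*v) du + (-2*u + 2*v) dv
  For the z component: f_3(F) = -5*u*v; d F_3 = (5*v) du + (5*u) dv
Combining and collecting du, dv coefficients:
  coeff of du: v*(-9*u*v + 2*v^2 + 4)
  coeff of dv: -9*u^2*v - 14*u*v^2 + 4*u + 2*v^3 - 4*v
F^* omega = (v*(-9*u*v + 2*v^2 + 4)) du + (-9*u^2*v - 14*u*v^2 + 4*u + 2*v^3 - 4*v) dv.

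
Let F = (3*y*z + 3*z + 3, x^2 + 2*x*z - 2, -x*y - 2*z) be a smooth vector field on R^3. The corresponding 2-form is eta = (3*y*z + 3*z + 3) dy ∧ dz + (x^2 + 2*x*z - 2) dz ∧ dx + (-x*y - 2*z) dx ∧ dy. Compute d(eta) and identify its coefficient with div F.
d(eta) = (-2) dx ∧ dy ∧ dz; div F = -2

For a 2-form in R^3 of the form above, applying d gives a 3-form with coefficient ∂P/∂x + ∂Q/∂y + ∂R/∂z:
  ∂P/∂x = 0
  ∂Q/∂y = 0
  ∂R/∂z = -2
Sum = -2, which is exactly div F.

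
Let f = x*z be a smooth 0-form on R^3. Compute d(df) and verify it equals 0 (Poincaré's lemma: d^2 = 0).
d(df) = 0

Step 1: df = sum_i (∂f/∂x_i) dx_i = (z) dx + (0) dy + (x) dz.
Step 2: Apply d again. Using the 1-form formula, the coefficient of dx ∧ dy in d(df) is ∂^2 f/∂x ∂y - ∂^2 f/∂y ∂x = (0) - (0) = 0 (equality of mixed partials for smooth f).
Similarly for dx ∧ dz and dy ∧ dz — all coefficients vanish. So d(df) = 0.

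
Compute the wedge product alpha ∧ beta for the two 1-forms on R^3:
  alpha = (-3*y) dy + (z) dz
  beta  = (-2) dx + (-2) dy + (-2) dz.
alpha ∧ beta = (-6*y) dx ∧ dy + (6*y + 2*z) dy ∧ dz + (2*z) dx ∧ dz

Distribute the wedge, using dx_i ∧ dx_j = -dx_j ∧ dx_i and dx_i ∧ dx_i = 0. For each pair (i, j) with i < j, the coefficient of dx_i ∧ dx_j in alpha ∧ beta is (alpha_i * beta_j - alpha_j * beta_i). Collecting: alpha ∧ beta = (-6*y) dx ∧ dy + (6*y + 2*z) dy ∧ dz + (2*z) dx ∧ dz.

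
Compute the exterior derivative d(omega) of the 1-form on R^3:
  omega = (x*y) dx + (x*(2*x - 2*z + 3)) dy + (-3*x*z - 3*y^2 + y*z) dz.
d(omega) = (3*x - 2*z + 3) dx ∧ dy + (-3*z) dx ∧ dz + (2*x - 6*y + z) dy ∧ dz

For a 1-form omega = sum_i f_i dx_i, the exterior derivative is
  d(omega) = sum_{i < j} (∂f_j/∂x_i - ∂f_i/∂x_j) dx_i ∧ dx_j.
  coefficient of dx ∧ dy: ∂f_2/∂x - ∂f_1/∂y = ∂(x*(2*x - 2*z + 3))/∂x - ∂(x*y)/∂y = 3*x - 2*z + 3
  coefficient of dx ∧ dz: ∂f_3/∂x - ∂f_1/∂z = ∂(-3*x*z - 3*y^2 + y*z)/∂x - ∂(x*y)/∂z = -3*z
  coefficient of dy ∧ dz: ∂f_3/∂y - ∂f_2/∂z = ∂(-3*x*z - 3*y^2 + y*z)/∂y - ∂(x*(2*x - 2*z + 3))/∂z = 2*x - 6*y + z
Assembling: d(omega) = (3*x - 2*z + 3) dx ∧ dy + (-3*z) dx ∧ dz + (2*x - 6*y + z) dy ∧ dz.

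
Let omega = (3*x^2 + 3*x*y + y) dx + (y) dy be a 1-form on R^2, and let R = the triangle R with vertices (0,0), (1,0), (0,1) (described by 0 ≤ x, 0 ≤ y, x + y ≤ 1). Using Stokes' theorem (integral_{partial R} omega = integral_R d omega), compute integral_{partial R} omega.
integral_(partial R) omega = -1

Stokes: integral_partial_R omega = integral_R d omega with d omega = (∂Q/∂x - ∂P/∂y) dx ∧ dy.
  ∂Q/∂x = 0
  ∂P/∂y = 3*x + 1
  integrand = ∂Q/∂x - ∂P/∂y = -3*x - 1.
Integrating over R: integral_0^1 integral_0^{1-x} (-3*x - 1) dy dx = -1.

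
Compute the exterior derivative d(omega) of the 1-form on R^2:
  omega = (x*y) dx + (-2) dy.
d(omega) = (-x) dx ∧ dy

For a 1-form omega = sum_i f_i dx_i, the exterior derivative is
  d(omega) = sum_{i < j} (∂f_j/∂x_i - ∂f_i/∂x_j) dx_i ∧ dx_j.
  coefficient of dx ∧ dy: ∂f_2/∂x - ∂f_1/∂y = ∂(-2)/∂x - ∂(x*y)/∂y = -x
Assembling: d(omega) = (-x) dx ∧ dy.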